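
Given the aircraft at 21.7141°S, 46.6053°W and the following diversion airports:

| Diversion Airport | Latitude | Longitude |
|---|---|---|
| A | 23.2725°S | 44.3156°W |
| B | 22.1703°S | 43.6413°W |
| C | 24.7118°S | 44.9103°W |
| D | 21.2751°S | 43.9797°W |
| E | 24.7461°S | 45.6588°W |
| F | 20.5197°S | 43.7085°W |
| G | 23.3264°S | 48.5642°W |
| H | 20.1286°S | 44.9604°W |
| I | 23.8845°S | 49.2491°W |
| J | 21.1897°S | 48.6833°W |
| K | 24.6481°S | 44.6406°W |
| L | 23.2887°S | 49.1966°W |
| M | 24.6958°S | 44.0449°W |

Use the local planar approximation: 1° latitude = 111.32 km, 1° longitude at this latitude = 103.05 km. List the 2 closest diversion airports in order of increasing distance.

Distances from 21.7141°S, 46.6053°W:
A: √((-1.5584·111.32)² + (2.2897·103.05)²) = √(30095.687894 + 55674.094274) = 292.8648 km
B: √((-0.4562·111.32)² + (2.9640·103.05)²) = √(2579.033345 + 93293.715776) = 309.6332 km
C: √((-2.9977·111.32)² + (1.6950·103.05)²) = √(111358.335589 + 30509.521565) = 376.6535 km
D: √((0.4390·111.32)² + (2.6256·103.05)²) = √(2388.226075 + 73207.085915) = 274.9460 km
E: √((-3.0320·111.32)² + (0.9465·103.05)²) = √(113921.262495 + 9513.432231) = 351.3327 km
F: √((1.1944·111.32)² + (2.8968·103.05)²) = √(17678.523280 + 89111.348512) = 326.7872 km
G: √((-1.6123·111.32)² + (-1.9589·103.05)²) = √(32213.514076 + 40749.334901) = 270.1164 km
H: √((1.5855·111.32)² + (1.6449·103.05)²) = √(31151.494585 + 28732.604403) = 244.7123 km
I: √((-2.1704·111.32)² + (-2.6438·103.05)²) = √(58374.874089 + 74225.509732) = 364.1434 km
J: √((0.5244·111.32)² + (-2.0780·103.05)²) = √(3407.781660 + 45855.040216) = 221.9523 km
K: √((-2.9340·111.32)² + (1.9647·103.05)²) = √(106675.973382 + 40990.997094) = 384.2746 km
L: √((-1.5746·111.32)² + (-2.5913·103.05)²) = √(30724.646124 + 71306.871430) = 319.4237 km
M: √((-2.9817·111.32)² + (2.5604·103.05)²) = √(110172.774369 + 69616.410895) = 424.0155 km
Sorted: J (221.9523 km) < H (244.7123 km) < G (270.1164 km) < D (274.9460 km) < …

J, H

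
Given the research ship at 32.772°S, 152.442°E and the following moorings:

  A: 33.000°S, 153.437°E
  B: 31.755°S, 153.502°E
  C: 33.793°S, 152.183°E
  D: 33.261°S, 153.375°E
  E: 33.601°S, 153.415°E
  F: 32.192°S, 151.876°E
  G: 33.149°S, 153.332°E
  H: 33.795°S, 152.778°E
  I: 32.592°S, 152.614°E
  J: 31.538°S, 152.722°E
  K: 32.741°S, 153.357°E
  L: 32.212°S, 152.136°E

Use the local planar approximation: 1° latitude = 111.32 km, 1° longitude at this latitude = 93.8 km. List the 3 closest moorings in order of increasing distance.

Distances from 32.772°S, 152.442°E:
A: 96.721 km
B: 150.675 km
C: 116.225 km
D: 103.064 km
E: 129.793 km
F: 83.590 km
G: 93.437 km
H: 118.161 km
I: 25.725 km
J: 139.857 km
K: 85.896 km
L: 68.630 km
Sorted: I (25.725 km) < L (68.630 km) < F (83.590 km) < K (85.896 km) < G (93.437 km) < …

I, L, F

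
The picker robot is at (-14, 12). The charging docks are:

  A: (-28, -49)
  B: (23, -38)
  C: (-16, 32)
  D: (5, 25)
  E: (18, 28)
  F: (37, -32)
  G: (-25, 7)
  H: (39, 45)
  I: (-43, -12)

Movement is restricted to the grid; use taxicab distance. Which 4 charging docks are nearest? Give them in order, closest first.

G, C, D, E

Distances from (-14, 12):
A: |-14| + |-61| = 14 + 61 = 75
B: |37| + |-50| = 37 + 50 = 87
C: |-2| + |20| = 2 + 20 = 22
D: |19| + |13| = 19 + 13 = 32
E: |32| + |16| = 32 + 16 = 48
F: |51| + |-44| = 51 + 44 = 95
G: |-11| + |-5| = 11 + 5 = 16
H: |53| + |33| = 53 + 33 = 86
I: |-29| + |-24| = 29 + 24 = 53
Sorted: G (16) < C (22) < D (32) < E (48) < I (53) < A (75) < …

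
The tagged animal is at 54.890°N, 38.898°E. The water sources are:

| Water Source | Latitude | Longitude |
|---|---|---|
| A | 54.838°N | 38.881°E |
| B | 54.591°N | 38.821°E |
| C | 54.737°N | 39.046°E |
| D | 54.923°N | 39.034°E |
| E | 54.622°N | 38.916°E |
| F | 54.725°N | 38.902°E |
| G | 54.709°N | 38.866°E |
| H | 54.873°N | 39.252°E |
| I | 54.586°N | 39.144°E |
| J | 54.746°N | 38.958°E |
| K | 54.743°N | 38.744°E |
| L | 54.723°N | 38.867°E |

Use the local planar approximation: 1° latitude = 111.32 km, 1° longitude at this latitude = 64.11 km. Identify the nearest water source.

Distances from 54.890°N, 38.898°E:
A: √((-0.052·111.32)² + (-0.017·64.11)²) = √(33.50835 + 1.18782) = 5.890 km
B: √((-0.299·111.32)² + (-0.077·64.11)²) = √(1107.86992 + 24.36874) = 33.649 km
C: √((-0.153·111.32)² + (0.148·64.11)²) = √(290.08766 + 90.02746) = 19.497 km
D: √((0.033·111.32)² + (0.136·64.11)²) = √(13.49504 + 76.02026) = 9.461 km
E: √((-0.268·111.32)² + (0.018·64.11)²) = √(890.05324 + 1.33167) = 29.856 km
F: √((-0.165·111.32)² + (0.004·64.11)²) = √(337.37608 + 0.06576) = 18.370 km
G: √((-0.181·111.32)² + (-0.032·64.11)²) = √(405.97898 + 4.20873) = 20.253 km
H: √((-0.017·111.32)² + (0.354·64.11)²) = √(3.58133 + 515.06030) = 22.774 km
I: √((-0.304·111.32)² + (0.246·64.11)²) = √(1145.23223 + 248.72633) = 37.336 km
J: √((-0.144·111.32)² + (0.060·64.11)²) = √(256.96346 + 14.79633) = 16.485 km
K: √((-0.147·111.32)² + (-0.154·64.11)²) = √(267.78181 + 97.47494) = 19.112 km
L: √((-0.167·111.32)² + (-0.031·64.11)²) = √(345.60446 + 3.94980) = 18.696 km
Minimum: A at 5.890 km.

A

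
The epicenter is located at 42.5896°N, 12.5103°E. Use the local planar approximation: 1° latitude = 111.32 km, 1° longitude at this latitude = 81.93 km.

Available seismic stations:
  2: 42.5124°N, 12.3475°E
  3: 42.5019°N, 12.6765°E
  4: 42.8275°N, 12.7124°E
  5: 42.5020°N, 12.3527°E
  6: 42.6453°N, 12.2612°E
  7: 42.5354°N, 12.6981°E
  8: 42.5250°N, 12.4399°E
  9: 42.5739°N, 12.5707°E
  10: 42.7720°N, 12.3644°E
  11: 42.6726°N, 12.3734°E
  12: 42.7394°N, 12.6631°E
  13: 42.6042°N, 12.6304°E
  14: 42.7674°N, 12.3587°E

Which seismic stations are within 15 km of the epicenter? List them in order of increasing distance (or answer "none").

Distances from 42.5896°N, 12.5103°E:
2: √((-0.0772·111.32)² + (-0.1628·81.93)²) = √(73.855186 + 177.907686) = 15.8670 km
3: √((-0.0877·111.32)² + (0.1662·81.93)²) = √(95.311561 + 185.416316) = 16.7549 km
4: √((0.2379·111.32)² + (0.2021·81.93)²) = √(701.350772 + 274.169119) = 31.2333 km
5: √((-0.0876·111.32)² + (-0.1576·81.93)²) = √(95.094327 + 166.724082) = 16.1808 km
6: √((0.0557·111.32)² + (-0.2491·81.93)²) = √(38.446498 + 416.517607) = 21.3299 km
7: √((-0.0542·111.32)² + (0.1878·81.93)²) = √(36.403653 + 236.742967) = 16.5271 km
8: √((-0.0646·111.32)² + (-0.0704·81.93)²) = √(51.714393 + 33.268347) = 9.2186 km
9: √((-0.0157·111.32)² + (0.0604·81.93)²) = √(3.054539 + 24.488365) = 5.2481 km
10: √((0.1824·111.32)² + (-0.1459·81.93)²) = √(412.283604 + 142.888242) = 23.5621 km
11: √((0.0830·111.32)² + (-0.1369·81.93)²) = √(85.369469 + 125.803524) = 14.5318 km
12: √((0.1498·111.32)² + (0.1528·81.93)²) = √(278.080171 + 156.722957) = 20.8519 km
13: √((0.0146·111.32)² + (0.1201·81.93)²) = √(2.641509 + 96.821526) = 9.9731 km
14: √((0.1778·111.32)² + (-0.1516·81.93)²) = √(391.750815 + 154.271006) = 23.3671 km
Threshold 15 km: 9 (5.2481 km), 8 (9.2186 km), 13 (9.9731 km), 11 (14.5318 km) are within range.

9, 8, 13, 11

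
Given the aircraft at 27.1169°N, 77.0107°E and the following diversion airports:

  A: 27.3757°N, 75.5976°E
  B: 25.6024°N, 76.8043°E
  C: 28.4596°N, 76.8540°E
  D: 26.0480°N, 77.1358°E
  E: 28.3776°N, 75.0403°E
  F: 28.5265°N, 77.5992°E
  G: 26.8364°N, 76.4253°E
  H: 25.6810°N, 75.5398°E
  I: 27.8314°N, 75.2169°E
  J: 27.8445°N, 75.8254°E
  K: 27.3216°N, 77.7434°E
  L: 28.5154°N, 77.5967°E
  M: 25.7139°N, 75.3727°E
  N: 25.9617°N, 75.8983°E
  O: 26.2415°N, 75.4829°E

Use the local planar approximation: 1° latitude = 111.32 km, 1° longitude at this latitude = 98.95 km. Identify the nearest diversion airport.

Distances from 27.1169°N, 77.0107°E:
A: √((0.2588·111.32)² + (-1.4131·98.95)²) = √(829.993974 + 19551.378791) = 142.7633 km
B: √((-1.5145·111.32)² + (-0.2064·98.95)²) = √(28423.984042 + 417.110366) = 169.8267 km
C: √((1.3427·111.32)² + (-0.1567·98.95)²) = √(22341.090775 + 240.419445) = 150.2715 km
D: √((-1.0689·111.32)² + (0.1251·98.95)²) = √(14158.607725 + 153.230852) = 119.6321 km
E: √((1.2607·111.32)² + (-1.9704·98.95)²) = √(19695.631086 + 38013.722036) = 240.2277 km
F: √((1.4096·111.32)² + (0.5885·98.95)²) = √(24622.841952 + 3390.974559) = 167.3733 km
G: √((-0.2805·111.32)² + (-0.5854·98.95)²) = √(975.016862 + 3355.343856) = 65.8055 km
H: √((-1.4359·111.32)² + (-1.4709·98.95)²) = √(25550.228375 + 21183.508580) = 216.1799 km
I: √((0.7145·111.32)² + (-1.7938·98.95)²) = √(6326.315715 + 31505.011062) = 194.5028 km
J: √((0.7276·111.32)² + (-1.1853·98.95)²) = √(6560.421997 + 13755.873263) = 142.5352 km
K: √((0.2047·111.32)² + (0.7327·98.95)²) = √(519.256666 + 5256.346425) = 75.9974 km
L: √((1.3985·111.32)² + (0.5860·98.95)²) = √(24236.579988 + 3362.225434) = 166.1289 km
M: √((-1.4030·111.32)² + (-1.6380·98.95)²) = √(24392.804629 + 26269.958816) = 225.0839 km
N: √((-1.1552·111.32)² + (-1.1124·98.95)²) = √(16537.153431 + 12115.840781) = 169.2720 km
O: √((-0.8754·111.32)² + (-1.5278·98.95)²) = √(9496.410507 + 22854.125529) = 179.8625 km
Minimum: G at 65.8055 km.

G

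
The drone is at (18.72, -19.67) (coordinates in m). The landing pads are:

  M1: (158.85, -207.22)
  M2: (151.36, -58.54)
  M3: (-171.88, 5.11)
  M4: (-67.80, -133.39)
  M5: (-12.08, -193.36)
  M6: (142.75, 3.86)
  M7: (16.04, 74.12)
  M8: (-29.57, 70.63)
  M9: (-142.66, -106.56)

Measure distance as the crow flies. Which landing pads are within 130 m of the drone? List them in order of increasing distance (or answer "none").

Distances from (18.72, -19.67):
M1: √((140.13)² + (-187.55)²) = √(19636.4169 + 35175.0025) = 234.12 m
M2: √((132.64)² + (-38.87)²) = √(17593.3696 + 1510.8769) = 138.22 m
M3: √((-190.60)² + (24.78)²) = √(36328.3600 + 614.0484) = 192.20 m
M4: √((-86.52)² + (-113.72)²) = √(7485.7104 + 12932.2384) = 142.89 m
M5: √((-30.80)² + (-173.69)²) = √(948.6400 + 30168.2161) = 176.40 m
M6: √((124.03)² + (23.53)²) = √(15383.4409 + 553.6609) = 126.24 m
M7: √((-2.68)² + (93.79)²) = √(7.1824 + 8796.5641) = 93.83 m
M8: √((-48.29)² + (90.30)²) = √(2331.9241 + 8154.0900) = 102.40 m
M9: √((-161.38)² + (-86.89)²) = √(26043.5044 + 7549.8721) = 183.28 m
Threshold 130 m: M7 (93.83 m), M8 (102.40 m), M6 (126.24 m) are within range.

M7, M8, M6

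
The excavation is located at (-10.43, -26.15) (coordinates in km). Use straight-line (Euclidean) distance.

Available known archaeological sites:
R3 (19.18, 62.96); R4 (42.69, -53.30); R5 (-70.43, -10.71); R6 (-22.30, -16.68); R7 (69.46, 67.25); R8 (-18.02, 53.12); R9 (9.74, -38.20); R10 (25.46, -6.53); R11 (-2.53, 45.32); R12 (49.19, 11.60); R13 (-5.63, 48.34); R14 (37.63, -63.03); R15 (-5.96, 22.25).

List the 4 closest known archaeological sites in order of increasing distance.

Distances from (-10.43, -26.15):
R3: 93.90 km
R4: 59.66 km
R5: 61.95 km
R6: 15.18 km
R7: 122.91 km
R8: 79.63 km
R9: 23.50 km
R10: 40.90 km
R11: 71.91 km
R12: 70.57 km
R13: 74.64 km
R14: 60.58 km
R15: 48.61 km
Sorted: R6 (15.18 km) < R9 (23.50 km) < R10 (40.90 km) < R15 (48.61 km) < R4 (59.66 km) < R14 (60.58 km) < …

R6, R9, R10, R15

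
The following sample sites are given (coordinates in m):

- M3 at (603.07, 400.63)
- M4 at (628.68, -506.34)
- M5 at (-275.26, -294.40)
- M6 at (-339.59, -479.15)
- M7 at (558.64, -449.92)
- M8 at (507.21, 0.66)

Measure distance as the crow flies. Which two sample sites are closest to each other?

Pairwise distances:
M3–M4: √((25.61)² + (-906.97)²) = √(655.8721 + 822594.5809) = 907.33 m
M3–M5: √((-878.33)² + (-695.03)²) = √(771463.5889 + 483066.7009) = 1120.06 m
M3–M6: √((-942.66)² + (-879.78)²) = √(888607.8756 + 774012.8484) = 1289.43 m
M3–M7: √((-44.43)² + (-850.55)²) = √(1974.0249 + 723435.3025) = 851.71 m
M3–M8: √((-95.86)² + (-399.97)²) = √(9189.1396 + 159976.0009) = 411.30 m
M4–M5: √((-903.94)² + (211.94)²) = √(817107.5236 + 44918.5636) = 928.45 m
M4–M6: √((-968.27)² + (27.19)²) = √(937546.7929 + 739.2961) = 968.65 m
M4–M7: √((-70.04)² + (56.42)²) = √(4905.6016 + 3183.2164) = 89.94 m
M4–M8: √((-121.47)² + (507.00)²) = √(14754.9609 + 257049.0000) = 521.35 m
M5–M6: √((-64.33)² + (-184.75)²) = √(4138.3489 + 34132.5625) = 195.63 m
M5–M7: √((833.90)² + (-155.52)²) = √(695389.2100 + 24186.4704) = 848.28 m
M5–M8: √((782.47)² + (295.06)²) = √(612259.3009 + 87060.4036) = 836.25 m
M6–M7: √((898.23)² + (29.23)²) = √(806817.1329 + 854.3929) = 898.71 m
M6–M8: √((846.80)² + (479.81)²) = √(717070.2400 + 230217.6361) = 973.29 m
M7–M8: √((-51.43)² + (450.58)²) = √(2645.0449 + 203022.3364) = 453.51 m
Closest pair: M4–M7 at 89.94 m.

M4 and M7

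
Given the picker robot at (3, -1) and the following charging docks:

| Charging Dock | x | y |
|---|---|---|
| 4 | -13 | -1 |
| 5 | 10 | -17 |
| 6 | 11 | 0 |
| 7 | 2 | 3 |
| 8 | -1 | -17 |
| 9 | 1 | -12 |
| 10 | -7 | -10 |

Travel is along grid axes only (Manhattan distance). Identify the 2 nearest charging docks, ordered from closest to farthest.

7, 6

Distances from (3, -1):
4: |-16| + |0| = 16 + 0 = 16
5: |7| + |-16| = 7 + 16 = 23
6: |8| + |1| = 8 + 1 = 9
7: |-1| + |4| = 1 + 4 = 5
8: |-4| + |-16| = 4 + 16 = 20
9: |-2| + |-11| = 2 + 11 = 13
10: |-10| + |-9| = 10 + 9 = 19
Sorted: 7 (5) < 6 (9) < 9 (13) < 4 (16) < …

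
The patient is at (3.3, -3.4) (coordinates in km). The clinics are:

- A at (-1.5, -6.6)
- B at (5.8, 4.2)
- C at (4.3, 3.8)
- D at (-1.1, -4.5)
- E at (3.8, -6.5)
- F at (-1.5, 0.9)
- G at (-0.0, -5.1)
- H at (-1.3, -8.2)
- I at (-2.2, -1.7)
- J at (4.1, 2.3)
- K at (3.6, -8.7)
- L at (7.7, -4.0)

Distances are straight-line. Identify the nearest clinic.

E

Distances from (3.3, -3.4):
A: √((-4.8)² + (-3.2)²) = √(23.04000 + 10.24000) = 5.769 km
B: √((2.5)² + (7.6)²) = √(6.25000 + 57.76000) = 8.001 km
C: √((1.0)² + (7.2)²) = √(1.00000 + 51.84000) = 7.269 km
D: √((-4.4)² + (-1.1)²) = √(19.36000 + 1.21000) = 4.535 km
E: √((0.5)² + (-3.1)²) = √(0.25000 + 9.61000) = 3.140 km
F: √((-4.8)² + (4.3)²) = √(23.04000 + 18.49000) = 6.444 km
G: √((-3.3)² + (-1.7)²) = √(10.89000 + 2.89000) = 3.712 km
H: √((-4.6)² + (-4.8)²) = √(21.16000 + 23.04000) = 6.648 km
I: √((-5.5)² + (1.7)²) = √(30.25000 + 2.89000) = 5.757 km
J: √((0.8)² + (5.7)²) = √(0.64000 + 32.49000) = 5.756 km
K: √((0.3)² + (-5.3)²) = √(0.09000 + 28.09000) = 5.308 km
L: √((4.4)² + (-0.6)²) = √(19.36000 + 0.36000) = 4.441 km
Minimum: E at 3.140 km.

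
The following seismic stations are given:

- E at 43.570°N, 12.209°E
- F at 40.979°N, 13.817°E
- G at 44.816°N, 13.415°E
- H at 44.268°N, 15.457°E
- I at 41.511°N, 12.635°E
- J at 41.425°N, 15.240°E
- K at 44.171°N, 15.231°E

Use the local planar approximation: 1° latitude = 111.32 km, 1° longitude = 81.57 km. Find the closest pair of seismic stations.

H and K

Pairwise distances:
H–K: √((-0.097·111.32)² + (-0.226·81.57)²) = √(116.59767 + 339.84259) = 21.364 km
F–I: √((0.532·111.32)² + (-1.182·81.57)²) = √(3507.27371 + 9295.99492) = 113.152 km
F–J: √((0.446·111.32)² + (1.423·81.57)²) = √(2464.99540 + 13473.19901) = 126.247 km
G–K: √((-0.645·111.32)² + (1.816·81.57)²) = √(5155.44104 + 21942.82871) = 164.616 km
E–G: √((1.246·111.32)² + (1.206·81.57)²) = √(19238.99935 + 9677.32976) = 170.048 km
G–H: √((-0.548·111.32)² + (2.042·81.57)²) = √(3721.40993 + 27744.21237) = 177.386 km
I–J: √((-0.086·111.32)² + (2.605·81.57)²) = √(91.65229 + 45151.93635) = 212.705 km
E–I: √((-2.059·111.32)² + (0.426·81.57)²) = √(52536.25225 + 1207.48049) = 231.827 km
E–K: √((0.601·111.32)² + (3.022·81.57)²) = √(4476.05423 + 60764.48824) = 255.422 km
E–H: √((0.698·111.32)² + (3.248·81.57)²) = √(6037.50135 + 70192.86448) = 276.098 km
J–K: √((2.746·111.32)² + (-0.009·81.57)²) = √(93443.14804 + 0.53895) = 305.686 km
E–F: √((-2.591·111.32)² + (1.608·81.57)²) = √(83191.93412 + 17204.14180) = 316.853 km
H–J: √((-2.843·111.32)² + (-0.217·81.57)²) = √(100161.33738 + 313.31443) = 316.977 km
E–J: √((-2.145·111.32)² + (3.031·81.57)²) = √(57016.55699 + 61126.95994) = 343.720 km
I–K: √((2.660·111.32)² + (2.596·81.57)²) = √(87681.84277 + 44840.48495) = 364.036 km
G–I: √((-3.305·111.32)² + (-0.780·81.57)²) = √(135359.68124 + 4048.08973) = 373.374 km
F–K: √((3.192·111.32)² + (1.414·81.57)²) = √(126261.85358 + 13303.31099) = 373.584 km
H–I: √((-2.757·111.32)² + (-2.822·81.57)²) = √(94193.28160 + 52987.68471) = 383.642 km
F–H: √((3.289·111.32)² + (1.640·81.57)²) = √(134052.26065 + 17895.69712) = 389.805 km
G–J: √((-3.391·111.32)² + (1.825·81.57)²) = √(142495.77079 + 22160.86266) = 405.779 km
F–G: √((3.837·111.32)² + (-0.402·81.57)²) = √(182444.17154 + 1075.25886) = 428.392 km
Closest pair: H–K at 21.364 km.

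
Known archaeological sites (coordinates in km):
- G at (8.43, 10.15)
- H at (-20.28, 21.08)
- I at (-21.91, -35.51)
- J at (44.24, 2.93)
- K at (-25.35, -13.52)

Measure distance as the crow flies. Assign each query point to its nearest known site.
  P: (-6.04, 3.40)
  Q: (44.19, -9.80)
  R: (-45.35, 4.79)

P→G; Q→J; R→K

P at (-6.04, 3.40):
  G: 15.97 km
  H: 22.70 km
  I: 42.02 km
  J: 50.28 km
  K: 25.67 km
  → nearest: G (15.97 km)
Q at (44.19, -9.80):
  G: 40.95 km
  H: 71.48 km
  I: 70.92 km
  J: 12.73 km
  K: 69.64 km
  → nearest: J (12.73 km)
R at (-45.35, 4.79):
  G: 54.05 km
  H: 29.90 km
  I: 46.62 km
  J: 89.61 km
  K: 27.12 km
  → nearest: K (27.12 km)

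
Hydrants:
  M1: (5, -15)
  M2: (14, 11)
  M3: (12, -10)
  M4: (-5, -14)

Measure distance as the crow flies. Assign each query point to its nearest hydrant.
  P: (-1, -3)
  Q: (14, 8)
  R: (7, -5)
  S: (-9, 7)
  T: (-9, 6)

P→M4; Q→M2; R→M3; S→M4; T→M4

P at (-1, -3):
  M1: 13.4
  M2: 20.5
  M3: 14.8
  M4: 11.7
  → nearest: M4 (11.7)
Q at (14, 8):
  M1: 24.7
  M2: 3.0
  M3: 18.1
  M4: 29.1
  → nearest: M2 (3.0)
R at (7, -5):
  M1: 10.2
  M2: 17.5
  M3: 7.1
  M4: 15.0
  → nearest: M3 (7.1)
S at (-9, 7):
  M1: 26.1
  M2: 23.3
  M3: 27.0
  M4: 21.4
  → nearest: M4 (21.4)
T at (-9, 6):
  M1: 25.2
  M2: 23.5
  M3: 26.4
  M4: 20.4
  → nearest: M4 (20.4)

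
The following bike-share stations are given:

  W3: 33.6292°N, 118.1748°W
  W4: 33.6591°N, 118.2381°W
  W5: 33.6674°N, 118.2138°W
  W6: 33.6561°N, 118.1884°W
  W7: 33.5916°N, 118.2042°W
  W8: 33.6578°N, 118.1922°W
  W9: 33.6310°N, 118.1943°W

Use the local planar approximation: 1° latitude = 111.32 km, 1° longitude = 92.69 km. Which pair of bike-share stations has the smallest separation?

W6 and W8

Pairwise distances:
W3–W4: 6.7456 km
W3–W5: 5.5813 km
W3–W6: 3.2490 km
W3–W7: 4.9946 km
W3–W8: 3.5690 km
W3–W9: 1.8185 km
W4–W5: 2.4345 km
W4–W6: 4.6188 km
W4–W7: 8.1446 km
W4–W8: 4.2569 km
W4–W9: 5.1251 km
W5–W6: 2.6693 km
W5–W7: 8.4848 km
W5–W8: 2.2695 km
W5–W9: 4.4369 km
W6–W7: 7.3280 km
W6–W8: 0.3998 km
W6–W9: 2.8471 km
W7–W8: 7.4529 km
W7–W9: 4.4810 km
W8–W9: 2.9897 km
Closest pair: W6–W8 at 0.3998 km.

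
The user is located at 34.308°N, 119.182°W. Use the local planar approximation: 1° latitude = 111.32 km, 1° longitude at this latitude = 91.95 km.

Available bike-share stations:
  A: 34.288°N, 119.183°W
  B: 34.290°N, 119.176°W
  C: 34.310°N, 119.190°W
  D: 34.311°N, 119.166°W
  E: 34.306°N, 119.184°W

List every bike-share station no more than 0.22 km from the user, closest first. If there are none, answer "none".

none

Distances from 34.308°N, 119.182°W:
A: √((-0.020·111.32)² + (-0.001·91.95)²) = √(4.95686 + 0.00845) = 2.228 km
B: √((-0.018·111.32)² + (0.006·91.95)²) = √(4.01505 + 0.30437) = 2.078 km
C: √((0.002·111.32)² + (-0.008·91.95)²) = √(0.04957 + 0.54111) = 0.769 km
D: √((0.003·111.32)² + (0.016·91.95)²) = √(0.11153 + 2.16443) = 1.509 km
E: √((-0.002·111.32)² + (-0.002·91.95)²) = √(0.04957 + 0.03382) = 0.289 km
Threshold 0.22 km: none within range.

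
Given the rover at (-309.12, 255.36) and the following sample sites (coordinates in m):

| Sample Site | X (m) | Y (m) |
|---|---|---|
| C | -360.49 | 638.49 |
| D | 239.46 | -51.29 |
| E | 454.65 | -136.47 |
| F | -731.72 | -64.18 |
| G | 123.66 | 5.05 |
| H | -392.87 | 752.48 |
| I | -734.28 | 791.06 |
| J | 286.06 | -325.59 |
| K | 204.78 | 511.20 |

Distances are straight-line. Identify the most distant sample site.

E

Distances from (-309.12, 255.36):
C: 386.56 m
D: 628.47 m
E: 858.41 m
F: 529.81 m
G: 499.95 m
H: 504.13 m
I: 683.91 m
J: 831.71 m
K: 574.06 m
Maximum: E at 858.41 m.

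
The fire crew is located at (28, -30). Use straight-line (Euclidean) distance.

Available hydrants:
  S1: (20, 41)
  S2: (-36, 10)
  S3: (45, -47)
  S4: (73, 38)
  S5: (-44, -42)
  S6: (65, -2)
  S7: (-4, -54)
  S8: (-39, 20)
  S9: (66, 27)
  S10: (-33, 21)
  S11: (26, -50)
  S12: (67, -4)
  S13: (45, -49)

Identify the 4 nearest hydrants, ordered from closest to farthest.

Distances from (28, -30):
S1: √((-8)² + (71)²) = √(64.000 + 5041.000) = 71.4
S2: √((-64)² + (40)²) = √(4096.000 + 1600.000) = 75.5
S3: √((17)² + (-17)²) = √(289.000 + 289.000) = 24.0
S4: √((45)² + (68)²) = √(2025.000 + 4624.000) = 81.5
S5: √((-72)² + (-12)²) = √(5184.000 + 144.000) = 73.0
S6: √((37)² + (28)²) = √(1369.000 + 784.000) = 46.4
S7: √((-32)² + (-24)²) = √(1024.000 + 576.000) = 40.0
S8: √((-67)² + (50)²) = √(4489.000 + 2500.000) = 83.6
S9: √((38)² + (57)²) = √(1444.000 + 3249.000) = 68.5
S10: √((-61)² + (51)²) = √(3721.000 + 2601.000) = 79.5
S11: √((-2)² + (-20)²) = √(4.000 + 400.000) = 20.1
S12: √((39)² + (26)²) = √(1521.000 + 676.000) = 46.9
S13: √((17)² + (-19)²) = √(289.000 + 361.000) = 25.5
Sorted: S11 (20.1) < S3 (24.0) < S13 (25.5) < S7 (40.0) < S6 (46.4) < S12 (46.9) < …

S11, S3, S13, S7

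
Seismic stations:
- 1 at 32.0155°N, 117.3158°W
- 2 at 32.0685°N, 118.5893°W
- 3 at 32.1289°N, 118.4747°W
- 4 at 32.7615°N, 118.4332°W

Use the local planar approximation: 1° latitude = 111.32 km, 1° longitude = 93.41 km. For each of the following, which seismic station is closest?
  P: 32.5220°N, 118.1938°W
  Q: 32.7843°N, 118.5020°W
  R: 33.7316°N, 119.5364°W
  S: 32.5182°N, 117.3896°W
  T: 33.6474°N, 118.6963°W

P at 32.5220°N, 118.1938°W:
  1: √((-0.5065·111.32)² + (0.8780·93.41)²) = √(3179.108094 + 6726.292915) = 99.5259 km
  2: √((-0.4535·111.32)² + (-0.3955·93.41)²) = √(2548.595888 + 1364.833645) = 62.5574 km
  3: √((-0.3931·111.32)² + (-0.2809·93.41)²) = √(1914.928148 + 688.478246) = 51.0236 km
  4: √((0.2395·111.32)² + (-0.2394·93.41)²) = √(710.816386 + 500.074876) = 34.7979 km
  → nearest: 4 (34.7979 km)
Q at 32.7843°N, 118.5020°W:
  1: √((-0.7688·111.32)² + (1.1862·93.41)²) = √(7324.418394 + 12277.291956) = 140.0061 km
  2: √((-0.7158·111.32)² + (-0.0873·93.41)²) = √(6349.357540 + 66.499018) = 80.0990 km
  3: √((-0.6554·111.32)² + (0.0273·93.41)²) = √(5323.034359 + 6.502974) = 73.0037 km
  4: √((-0.0228·111.32)² + (0.0688·93.41)²) = √(6.441931 + 41.301290) = 6.9096 km
  → nearest: 4 (6.9096 km)
R at 33.7316°N, 119.5364°W:
  1: √((-1.7161·111.32)² + (2.2206·93.41)²) = √(36494.849578 + 43025.647530) = 281.9938 km
  2: √((-1.6631·111.32)² + (0.9471·93.41)²) = √(34275.446616 + 7826.695132) = 205.1881 km
  3: √((-1.6027·111.32)² + (1.0617·93.41)²) = √(31831.042993 + 9835.362673) = 204.1235 km
  4: √((-0.9701·111.32)² + (1.1032·93.41)²) = √(11662.170984 + 10619.284363) = 149.2697 km
  → nearest: 4 (149.2697 km)
S at 32.5182°N, 117.3896°W:
  1: √((-0.5027·111.32)² + (0.0738·93.41)²) = √(3131.584723 + 47.522521) = 56.3836 km
  2: √((-0.4497·111.32)² + (-1.1997·93.41)²) = √(2506.064073 + 12558.334941) = 122.7371 km
  3: √((-0.3893·111.32)² + (-1.0851·93.41)²) = √(1878.084821 + 10273.685600) = 110.2351 km
  4: √((0.2433·111.32)² + (-1.0436·93.41)²) = √(733.551506 + 9502.872120) = 101.1752 km
  → nearest: 1 (56.3836 km)
T at 33.6474°N, 118.6963°W:
  1: √((-1.6319·111.32)² + (1.3805·93.41)²) = √(33001.484808 + 16628.748546) = 222.7784 km
  2: √((-1.5789·111.32)² + (0.1070·93.41)²) = √(30892.684195 + 99.897426) = 176.0471 km
  3: √((-1.5185·111.32)² + (0.2216·93.41)²) = √(28574.325514 + 428.475759) = 170.3021 km
  4: √((-0.8859·111.32)² + (0.2631·93.41)²) = √(9725.586452 + 603.988181) = 101.6345 km
  → nearest: 4 (101.6345 km)

P→4; Q→4; R→4; S→1; T→4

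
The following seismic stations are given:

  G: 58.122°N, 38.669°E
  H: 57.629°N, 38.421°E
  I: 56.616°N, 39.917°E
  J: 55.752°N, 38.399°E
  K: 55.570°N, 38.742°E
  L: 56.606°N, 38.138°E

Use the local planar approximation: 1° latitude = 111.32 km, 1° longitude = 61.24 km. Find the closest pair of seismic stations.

Pairwise distances:
G–H: 56.943 km
G–I: 184.247 km
G–J: 264.346 km
G–K: 284.124 km
G–L: 171.866 km
H–I: 145.292 km
H–J: 208.952 km
H–K: 230.049 km
H–L: 115.192 km
I–J: 133.764 km
I–K: 136.880 km
I–L: 108.952 km
J–K: 29.184 km
J–L: 96.402 km
K–L: 121.114 km
Closest pair: J–K at 29.184 km.

J and K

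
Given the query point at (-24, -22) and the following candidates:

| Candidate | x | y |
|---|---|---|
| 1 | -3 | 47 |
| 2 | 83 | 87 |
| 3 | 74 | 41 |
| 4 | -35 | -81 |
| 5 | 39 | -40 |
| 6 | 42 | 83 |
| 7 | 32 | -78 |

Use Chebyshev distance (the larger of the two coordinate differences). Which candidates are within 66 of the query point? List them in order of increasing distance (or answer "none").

Distances from (-24, -22):
1: 69
2: 109
3: 98
4: 59
5: 63
6: 105
7: 56
Threshold 66: 7 (56), 4 (59), 5 (63) are within range.

7, 4, 5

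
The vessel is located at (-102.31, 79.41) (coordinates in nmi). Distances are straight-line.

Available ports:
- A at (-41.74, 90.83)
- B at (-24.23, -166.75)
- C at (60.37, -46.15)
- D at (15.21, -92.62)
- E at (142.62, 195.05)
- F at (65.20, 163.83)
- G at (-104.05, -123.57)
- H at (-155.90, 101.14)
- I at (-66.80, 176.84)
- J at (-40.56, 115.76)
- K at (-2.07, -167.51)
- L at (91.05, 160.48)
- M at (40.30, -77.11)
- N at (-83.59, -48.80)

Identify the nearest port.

Distances from (-102.31, 79.41):
A: √((60.57)² + (11.42)²) = √(3668.7249 + 130.4164) = 61.64 nmi
B: √((78.08)² + (-246.16)²) = √(6096.4864 + 60594.7456) = 258.25 nmi
C: √((162.68)² + (-125.56)²) = √(26464.7824 + 15765.3136) = 205.50 nmi
D: √((117.52)² + (-172.03)²) = √(13810.9504 + 29594.3209) = 208.34 nmi
E: √((244.93)² + (115.64)²) = √(59990.7049 + 13372.6096) = 270.86 nmi
F: √((167.51)² + (84.42)²) = √(28059.6001 + 7126.7364) = 187.58 nmi
G: √((-1.74)² + (-202.98)²) = √(3.0276 + 41200.8804) = 202.99 nmi
H: √((-53.59)² + (21.73)²) = √(2871.8881 + 472.1929) = 57.83 nmi
I: √((35.51)² + (97.43)²) = √(1260.9601 + 9492.6049) = 103.70 nmi
J: √((61.75)² + (36.35)²) = √(3813.0625 + 1321.3225) = 71.65 nmi
K: √((100.24)² + (-246.92)²) = √(10048.0576 + 60969.4864) = 266.49 nmi
L: √((193.36)² + (81.07)²) = √(37388.0896 + 6572.3449) = 209.67 nmi
M: √((142.61)² + (-156.52)²) = √(20337.6121 + 24498.5104) = 211.75 nmi
N: √((18.72)² + (-128.21)²) = √(350.4384 + 16437.8041) = 129.57 nmi
Minimum: H at 57.83 nmi.

H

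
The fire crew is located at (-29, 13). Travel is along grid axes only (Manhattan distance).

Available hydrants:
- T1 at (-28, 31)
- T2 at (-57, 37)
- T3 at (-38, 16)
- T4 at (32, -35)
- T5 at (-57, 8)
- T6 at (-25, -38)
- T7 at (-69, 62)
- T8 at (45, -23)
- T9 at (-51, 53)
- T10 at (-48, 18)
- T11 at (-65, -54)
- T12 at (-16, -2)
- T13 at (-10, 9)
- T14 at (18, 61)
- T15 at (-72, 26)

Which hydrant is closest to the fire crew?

T3

Distances from (-29, 13):
T1: 19
T2: 52
T3: 12
T4: 109
T5: 33
T6: 55
T7: 89
T8: 110
T9: 62
T10: 24
T11: 103
T12: 28
T13: 23
T14: 95
T15: 56
Minimum: T3 at 12.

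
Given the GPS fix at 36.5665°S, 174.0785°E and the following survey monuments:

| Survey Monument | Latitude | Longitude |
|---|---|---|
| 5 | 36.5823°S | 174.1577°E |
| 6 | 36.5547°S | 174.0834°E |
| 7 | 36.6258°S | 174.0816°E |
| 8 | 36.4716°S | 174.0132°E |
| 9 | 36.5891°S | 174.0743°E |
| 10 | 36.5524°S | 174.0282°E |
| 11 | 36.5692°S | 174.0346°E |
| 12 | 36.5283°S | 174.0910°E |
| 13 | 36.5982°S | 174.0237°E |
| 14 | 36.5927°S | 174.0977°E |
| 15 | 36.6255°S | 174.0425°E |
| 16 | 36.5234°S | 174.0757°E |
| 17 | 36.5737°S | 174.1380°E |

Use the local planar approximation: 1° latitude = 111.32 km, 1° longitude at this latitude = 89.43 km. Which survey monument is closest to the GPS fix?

Distances from 36.5665°S, 174.0785°E:
5: 7.2980 km
6: 1.3847 km
7: 6.6071 km
8: 12.0709 km
9: 2.5437 km
10: 4.7643 km
11: 3.9375 km
12: 4.3969 km
13: 6.0391 km
14: 3.3845 km
15: 7.3145 km
16: 4.8044 km
17: 5.3811 km
Minimum: 6 at 1.3847 km.

6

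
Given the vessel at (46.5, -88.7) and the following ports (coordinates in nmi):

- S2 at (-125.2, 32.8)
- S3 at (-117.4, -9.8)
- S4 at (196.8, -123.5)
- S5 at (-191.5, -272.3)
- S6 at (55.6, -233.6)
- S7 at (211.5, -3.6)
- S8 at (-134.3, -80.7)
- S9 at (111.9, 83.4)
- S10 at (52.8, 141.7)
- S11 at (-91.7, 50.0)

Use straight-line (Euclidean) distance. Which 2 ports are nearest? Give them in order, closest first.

Distances from (46.5, -88.7):
S2: 210.3 nmi
S3: 181.9 nmi
S4: 154.3 nmi
S5: 300.6 nmi
S6: 145.2 nmi
S7: 185.7 nmi
S8: 181.0 nmi
S9: 184.1 nmi
S10: 230.5 nmi
S11: 195.8 nmi
Sorted: S6 (145.2 nmi) < S4 (154.3 nmi) < S8 (181.0 nmi) < S3 (181.9 nmi) < …

S6, S4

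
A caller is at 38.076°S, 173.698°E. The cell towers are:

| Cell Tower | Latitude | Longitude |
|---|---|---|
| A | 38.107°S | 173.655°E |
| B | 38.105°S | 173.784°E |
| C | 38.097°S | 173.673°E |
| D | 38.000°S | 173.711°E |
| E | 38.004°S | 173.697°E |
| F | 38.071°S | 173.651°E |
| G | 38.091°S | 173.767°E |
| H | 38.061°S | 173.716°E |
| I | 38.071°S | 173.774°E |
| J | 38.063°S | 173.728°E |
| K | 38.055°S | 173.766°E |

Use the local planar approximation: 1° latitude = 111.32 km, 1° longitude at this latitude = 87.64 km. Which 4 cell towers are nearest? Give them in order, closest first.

Distances from 38.076°S, 173.698°E:
A: 5.110 km
B: 8.199 km
C: 3.204 km
D: 8.537 km
E: 8.016 km
F: 4.157 km
G: 6.273 km
H: 2.297 km
I: 6.684 km
J: 3.001 km
K: 6.402 km
Sorted: H (2.297 km) < J (3.001 km) < C (3.204 km) < F (4.157 km) < A (5.110 km) < G (6.273 km) < …

H, J, C, F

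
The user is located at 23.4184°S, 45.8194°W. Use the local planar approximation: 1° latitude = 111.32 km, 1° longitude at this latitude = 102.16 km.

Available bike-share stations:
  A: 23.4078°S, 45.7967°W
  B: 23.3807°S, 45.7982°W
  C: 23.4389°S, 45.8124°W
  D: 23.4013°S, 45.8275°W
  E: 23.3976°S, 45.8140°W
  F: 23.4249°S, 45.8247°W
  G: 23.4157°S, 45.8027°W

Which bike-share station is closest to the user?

Distances from 23.4184°S, 45.8194°W:
A: √((0.0106·111.32)² + (0.0227·102.16)²) = √(1.392381 + 5.377909) = 2.6020 km
B: √((0.0377·111.32)² + (0.0212·102.16)²) = √(17.612828 + 4.690655) = 4.7227 km
C: √((-0.0205·111.32)² + (0.0070·102.16)²) = √(5.207798 + 0.511397) = 2.3915 km
D: √((0.0171·111.32)² + (-0.0081·102.16)²) = √(3.623586 + 0.684750) = 2.0757 km
E: √((0.0208·111.32)² + (0.0054·102.16)²) = √(5.361336 + 0.304333) = 2.3803 km
F: √((-0.0065·111.32)² + (-0.0053·102.16)²) = √(0.523568 + 0.293166) = 0.9037 km
G: √((0.0027·111.32)² + (0.0167·102.16)²) = √(0.090339 + 2.910682) = 1.7323 km
Minimum: F at 0.9037 km.

F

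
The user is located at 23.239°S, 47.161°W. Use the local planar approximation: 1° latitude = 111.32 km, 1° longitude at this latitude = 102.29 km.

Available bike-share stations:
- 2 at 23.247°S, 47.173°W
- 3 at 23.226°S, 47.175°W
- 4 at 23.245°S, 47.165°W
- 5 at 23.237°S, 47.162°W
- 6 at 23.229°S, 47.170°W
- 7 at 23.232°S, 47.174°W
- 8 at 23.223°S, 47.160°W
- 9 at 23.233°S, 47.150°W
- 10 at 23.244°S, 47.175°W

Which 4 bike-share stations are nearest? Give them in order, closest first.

Distances from 23.239°S, 47.161°W:
2: 1.517 km
3: 2.036 km
4: 0.783 km
5: 0.245 km
6: 1.445 km
7: 1.541 km
8: 1.784 km
9: 1.308 km
10: 1.536 km
Sorted: 5 (0.245 km) < 4 (0.783 km) < 9 (1.308 km) < 6 (1.445 km) < 2 (1.517 km) < 10 (1.536 km) < …

5, 4, 9, 6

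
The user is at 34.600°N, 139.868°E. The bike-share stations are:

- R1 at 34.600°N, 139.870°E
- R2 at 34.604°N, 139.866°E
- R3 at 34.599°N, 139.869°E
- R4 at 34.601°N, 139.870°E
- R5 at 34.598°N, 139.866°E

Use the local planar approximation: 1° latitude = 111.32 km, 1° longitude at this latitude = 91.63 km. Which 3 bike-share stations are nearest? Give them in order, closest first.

Distances from 34.600°N, 139.868°E:
R1: √((0.000·111.32)² + (0.002·91.63)²) = √(0.00000 + 0.03358) = 0.183 km
R2: √((0.004·111.32)² + (-0.002·91.63)²) = √(0.19827 + 0.03358) = 0.482 km
R3: √((-0.001·111.32)² + (0.001·91.63)²) = √(0.01239 + 0.00840) = 0.144 km
R4: √((0.001·111.32)² + (0.002·91.63)²) = √(0.01239 + 0.03358) = 0.214 km
R5: √((-0.002·111.32)² + (-0.002·91.63)²) = √(0.04957 + 0.03358) = 0.288 km
Sorted: R3 (0.144 km) < R1 (0.183 km) < R4 (0.214 km) < R5 (0.288 km) < R2 (0.482 km)

R3, R1, R4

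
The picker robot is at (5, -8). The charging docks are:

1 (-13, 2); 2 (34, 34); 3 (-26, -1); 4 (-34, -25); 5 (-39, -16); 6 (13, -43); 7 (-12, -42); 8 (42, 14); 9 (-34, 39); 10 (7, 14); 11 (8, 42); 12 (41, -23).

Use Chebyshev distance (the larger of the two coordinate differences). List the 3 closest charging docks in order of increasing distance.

1, 10, 3

Distances from (5, -8):
1: max(|-18|, |10|) = 18
2: max(|29|, |42|) = 42
3: max(|-31|, |7|) = 31
4: max(|-39|, |-17|) = 39
5: max(|-44|, |-8|) = 44
6: max(|8|, |-35|) = 35
7: max(|-17|, |-34|) = 34
8: max(|37|, |22|) = 37
9: max(|-39|, |47|) = 47
10: max(|2|, |22|) = 22
11: max(|3|, |50|) = 50
12: max(|36|, |-15|) = 36
Sorted: 1 (18) < 10 (22) < 3 (31) < 7 (34) < 6 (35) < …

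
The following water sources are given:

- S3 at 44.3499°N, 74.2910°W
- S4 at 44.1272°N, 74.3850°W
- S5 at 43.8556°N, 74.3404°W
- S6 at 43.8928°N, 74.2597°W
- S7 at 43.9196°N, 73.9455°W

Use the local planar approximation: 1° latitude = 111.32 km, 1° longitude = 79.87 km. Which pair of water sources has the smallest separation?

S5 and S6

Pairwise distances:
S3–S4: √((-0.2227·111.32)² + (-0.0940·79.87)²) = √(614.591896 + 56.366761) = 25.9029 km
S3–S5: √((-0.4943·111.32)² + (-0.0494·79.87)²) = √(3027.803009 + 15.567586) = 55.1668 km
S3–S6: √((-0.4571·111.32)² + (0.0313·79.87)²) = √(2589.219314 + 6.249655) = 50.9457 km
S3–S7: √((-0.4303·111.32)² + (0.3455·79.87)²) = √(2294.505418 + 761.488716) = 55.2810 km
S4–S5: √((-0.2716·111.32)² + (0.0446·79.87)²) = √(914.125716 + 12.689283) = 30.4436 km
S4–S6: √((-0.2344·111.32)² + (0.1253·79.87)²) = √(680.865941 + 100.154279) = 27.9467 km
S4–S7: √((-0.2076·111.32)² + (0.4395·79.87)²) = √(534.073579 + 1232.211131) = 42.0272 km
S5–S6: √((0.0372·111.32)² + (0.0807·79.87)²) = √(17.148742 + 41.544586) = 7.6612 km
S5–S7: √((0.0640·111.32)² + (0.3949·79.87)²) = √(50.758215 + 994.813422) = 32.3353 km
S6–S7: √((0.0268·111.32)² + (0.3142·79.87)²) = √(8.900532 + 629.766754) = 25.2719 km
Closest pair: S5–S6 at 7.6612 km.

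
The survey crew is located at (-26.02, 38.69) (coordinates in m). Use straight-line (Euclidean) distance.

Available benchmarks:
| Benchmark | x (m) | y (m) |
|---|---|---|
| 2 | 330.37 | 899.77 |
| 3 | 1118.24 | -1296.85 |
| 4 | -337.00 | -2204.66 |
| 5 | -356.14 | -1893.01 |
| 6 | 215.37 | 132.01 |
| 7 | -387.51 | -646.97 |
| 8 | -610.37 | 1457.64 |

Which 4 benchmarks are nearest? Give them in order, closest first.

6, 7, 2, 8

Distances from (-26.02, 38.69):
2: √((356.39)² + (861.08)²) = √(127013.8321 + 741458.7664) = 931.92 m
3: √((1144.26)² + (-1335.54)²) = √(1309330.9476 + 1783667.0916) = 1758.69 m
4: √((-310.98)² + (-2243.35)²) = √(96708.5604 + 5032619.2225) = 2264.80 m
5: √((-330.12)² + (-1931.70)²) = √(108979.2144 + 3731464.8900) = 1959.71 m
6: √((241.39)² + (93.32)²) = √(58269.1321 + 8708.6224) = 258.80 m
7: √((-361.49)² + (-685.66)²) = √(130675.0201 + 470129.6356) = 775.12 m
8: √((-584.35)² + (1418.95)²) = √(341464.9225 + 2013419.1025) = 1534.56 m
Sorted: 6 (258.80 m) < 7 (775.12 m) < 2 (931.92 m) < 8 (1534.56 m) < 3 (1758.69 m) < 5 (1959.71 m) < …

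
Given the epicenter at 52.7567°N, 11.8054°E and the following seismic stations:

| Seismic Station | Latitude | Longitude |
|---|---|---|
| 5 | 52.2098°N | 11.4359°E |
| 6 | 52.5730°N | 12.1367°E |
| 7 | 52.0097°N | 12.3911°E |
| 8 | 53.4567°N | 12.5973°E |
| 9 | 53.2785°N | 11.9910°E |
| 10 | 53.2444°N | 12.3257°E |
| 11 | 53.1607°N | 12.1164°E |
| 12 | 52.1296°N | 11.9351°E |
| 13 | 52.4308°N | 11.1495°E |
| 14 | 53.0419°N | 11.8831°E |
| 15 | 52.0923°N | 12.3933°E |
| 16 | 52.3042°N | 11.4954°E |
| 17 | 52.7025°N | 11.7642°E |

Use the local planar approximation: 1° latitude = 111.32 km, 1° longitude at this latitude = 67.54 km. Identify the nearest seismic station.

Distances from 52.7567°N, 11.8054°E:
5: √((-0.5469·111.32)² + (-0.3695·67.54)²) = √(3706.484959 + 622.803433) = 65.7973 km
6: √((-0.1837·111.32)² + (0.3313·67.54)²) = √(418.181396 + 500.685466) = 30.3128 km
7: √((-0.7470·111.32)² + (0.5857·67.54)²) = √(6914.926988 + 1564.849447) = 92.0857 km
8: √((0.7000·111.32)² + (0.7919·67.54)²) = √(6072.149776 + 2860.637309) = 94.5134 km
9: √((0.5218·111.32)² + (0.1856·67.54)²) = √(3374.073546 + 157.136855) = 59.4240 km
10: √((0.4877·111.32)² + (0.5203·67.54)²) = √(2947.487056 + 1234.894238) = 64.6713 km
11: √((0.4040·111.32)² + (0.3110·67.54)²) = √(2022.595914 + 441.207504) = 49.6367 km
12: √((-0.6271·111.32)² + (0.1297·67.54)²) = √(4873.264648 + 76.736514) = 70.3562 km
13: √((-0.3259·111.32)² + (-0.6559·67.54)²) = √(1316.179482 + 1962.444460) = 57.2593 km
14: √((0.2852·111.32)² + (0.0777·67.54)²) = √(1007.964966 + 27.540014) = 32.1793 km
15: √((-0.6644·111.32)² + (0.5879·67.54)²) = √(5470.230704 + 1576.627266) = 83.9456 km
16: √((-0.4525·111.32)² + (-0.3100·67.54)²) = √(2537.368607 + 438.374719) = 54.5504 km
17: √((-0.0542·111.32)² + (-0.0412·67.54)²) = √(36.403653 + 7.743130) = 6.6443 km
Minimum: 17 at 6.6443 km.

17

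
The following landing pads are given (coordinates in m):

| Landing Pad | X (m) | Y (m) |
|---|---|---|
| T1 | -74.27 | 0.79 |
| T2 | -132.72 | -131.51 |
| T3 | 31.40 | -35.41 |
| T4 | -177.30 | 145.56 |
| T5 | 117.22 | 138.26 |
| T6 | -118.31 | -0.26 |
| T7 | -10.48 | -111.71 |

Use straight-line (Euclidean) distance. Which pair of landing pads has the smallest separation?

T1 and T6

Pairwise distances:
T1–T2: √((-58.45)² + (-132.30)²) = √(3416.4025 + 17503.2900) = 144.64 m
T1–T3: √((105.67)² + (-36.20)²) = √(11166.1489 + 1310.4400) = 111.70 m
T1–T4: √((-103.03)² + (144.77)²) = √(10615.1809 + 20958.3529) = 177.69 m
T1–T5: √((191.49)² + (137.47)²) = √(36668.4201 + 18898.0009) = 235.73 m
T1–T6: √((-44.04)² + (-1.05)²) = √(1939.5216 + 1.1025) = 44.05 m
T1–T7: √((63.79)² + (-112.50)²) = √(4069.1641 + 12656.2500) = 129.33 m
T2–T3: √((164.12)² + (96.10)²) = √(26935.3744 + 9235.2100) = 190.19 m
T2–T4: √((-44.58)² + (277.07)²) = √(1987.3764 + 76767.7849) = 280.63 m
T2–T5: √((249.94)² + (269.77)²) = √(62470.0036 + 72775.8529) = 367.76 m
T2–T6: √((14.41)² + (131.25)²) = √(207.6481 + 17226.5625) = 132.04 m
T2–T7: √((122.24)² + (19.80)²) = √(14942.6176 + 392.0400) = 123.83 m
T3–T4: √((-208.70)² + (180.97)²) = √(43555.6900 + 32750.1409) = 276.24 m
T3–T5: √((85.82)² + (173.67)²) = √(7365.0724 + 30161.2689) = 193.72 m
T3–T6: √((-149.71)² + (35.15)²) = √(22413.0841 + 1235.5225) = 153.78 m
T3–T7: √((-41.88)² + (-76.30)²) = √(1753.9344 + 5821.6900) = 87.04 m
T4–T5: √((294.52)² + (-7.30)²) = √(86742.0304 + 53.2900) = 294.61 m
T4–T6: √((58.99)² + (-145.82)²) = √(3479.8201 + 21263.4724) = 157.30 m
T4–T7: √((166.82)² + (-257.27)²) = √(27828.9124 + 66187.8529) = 306.62 m
T5–T6: √((-235.53)² + (-138.52)²) = √(55474.3809 + 19187.7904) = 273.24 m
T5–T7: √((-127.70)² + (-249.97)²) = √(16307.2900 + 62485.0009) = 280.70 m
T6–T7: √((107.83)² + (-111.45)²) = √(11627.3089 + 12421.1025) = 155.08 m
Closest pair: T1–T6 at 44.05 m.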